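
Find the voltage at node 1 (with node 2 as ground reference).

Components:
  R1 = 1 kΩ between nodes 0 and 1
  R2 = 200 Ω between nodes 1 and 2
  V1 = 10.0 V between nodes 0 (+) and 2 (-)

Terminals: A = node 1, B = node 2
Nodal analysis, taking node 2 as the 0 V reference.
Source V1 fixes V_0 = 10 V.
KCL at each unknown node (sum of currents leaving = 0; resistances in Ω):
  Node 1: (V_1 - 10)/1000 + (V_1 - 0)/200 = 0
Collecting terms: 0.006 × V_1 = 0.01  =>  V_1 = 1.667 V
The requested potential is V_1 = 1.667 V.

Final answer: V_1 = 1.667 V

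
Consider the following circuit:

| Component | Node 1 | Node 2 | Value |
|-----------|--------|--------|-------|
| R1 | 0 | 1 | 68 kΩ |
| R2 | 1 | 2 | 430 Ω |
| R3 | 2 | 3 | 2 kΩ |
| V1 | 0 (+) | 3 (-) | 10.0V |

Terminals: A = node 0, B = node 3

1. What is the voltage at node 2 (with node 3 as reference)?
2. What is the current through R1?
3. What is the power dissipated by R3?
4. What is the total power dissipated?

Nodal analysis, taking node 3 as the 0 V reference.
Source V1 fixes V_0 = 10 V.
KCL at each unknown node (sum of currents leaving = 0; resistances in Ω):
  Node 1: (V_1 - 10)/68000 + (V_1 - V_2)/430 = 0
  Node 2: (V_2 - V_1)/430 + (V_2 - 0)/2000 = 0
Collecting terms (coefficients in siemens):
  0.00234·V_1 - 0.002326·V_2 = 0.0001471
  0.002826·V_2 - 0.002326·V_1 = 0
Determinant D = (0.00234)(0.002826) - (-0.002326)(-0.002326) = 0.000001204
V_1 = [(0.0001471)(0.002826) - (-0.002326)(0)]/D = 0.345 V
V_2 = [(0.00234)(0) - (0.0001471)(-0.002326)]/D = 0.284 V
Part 1:
  Read off the nodal solution: V_2 = 0.284 V
Part 2:
  I_R1 = (V_0 - V_1)/R1 = (10 - 0.345)/68000 = 0.000142 A
  Magnitude: I_R1 = 0.000142 A
Part 3:
  I_R3 = (V_2 - V_3)/R3 = (0.284 - 0)/2000 = 0.000142 A
  P_R3 = I_R3² × R3 = (0.000142)² × 2000 = 0.00004032 W
Part 4:
  Power in each resistor, P = (ΔV)²/R:
    P_R1 = (10 - 0.345)²/68000 = 0.001371 W
    P_R2 = (0.345 - 0.284)²/430 = 0.000008669 W
    P_R3 = (0.284 - 0)²/2000 = 0.00004032 W
  P_total = P_R1 + P_R2 + P_R3 = 0.00142 W

Final answers:
1. V_2 = 0.284 V
2. I_R1 = 0.000142 A
3. P_R3 = 4.032e-05 W
4. P_total = 0.00142 W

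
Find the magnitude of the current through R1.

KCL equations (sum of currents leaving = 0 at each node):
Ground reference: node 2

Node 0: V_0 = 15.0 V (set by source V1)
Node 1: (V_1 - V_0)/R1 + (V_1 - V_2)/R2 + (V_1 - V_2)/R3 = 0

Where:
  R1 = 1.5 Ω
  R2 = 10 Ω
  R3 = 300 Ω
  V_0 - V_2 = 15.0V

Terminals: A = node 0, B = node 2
Nodal analysis, taking node 2 as the 0 V reference.
Source V1 fixes V_0 = 15 V.
KCL at each unknown node (sum of currents leaving = 0; resistances in Ω):
  Node 1: (V_1 - 15)/1.5 + (V_1 - 0)/10 + (V_1 - 0)/300 = 0
Collecting terms: 0.77 × V_1 = 10  =>  V_1 = 12.99 V
I_R1 = (V_0 - V_1)/R1 = (15 - 12.99)/1.5 = 1.342 A
|I_R1| = 1.342 A

Final answer: |I_R1| = 1.342 A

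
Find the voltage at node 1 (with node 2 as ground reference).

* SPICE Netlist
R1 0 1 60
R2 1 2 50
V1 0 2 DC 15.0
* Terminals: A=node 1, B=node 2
Nodal analysis, taking node 2 as the 0 V reference.
Source V1 fixes V_0 = 15 V.
KCL at each unknown node (sum of currents leaving = 0; resistances in Ω):
  Node 1: (V_1 - 15)/60 + (V_1 - 0)/50 = 0
Collecting terms: 0.03667 × V_1 = 0.25  =>  V_1 = 6.818 V
The requested potential is V_1 = 6.818 V.

Final answer: V_1 = 6.818 V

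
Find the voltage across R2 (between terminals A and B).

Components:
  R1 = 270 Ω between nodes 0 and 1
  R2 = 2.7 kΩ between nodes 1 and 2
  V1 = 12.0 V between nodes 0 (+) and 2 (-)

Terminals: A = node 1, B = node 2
R1 and R2 are in series across V1 (node 0 → node 1 → node 2), and the output A–B is taken across R2, so this is a voltage divider.
Series current: I = V1/(R1 + R2) = 12/(270 + 2700) = 12/2970 = 0.00404 A
V_R2 = I × R2 = V1 × R2/(R1 + R2) = 12 × 2700/2970 = 10.91 V

Final answer: 10.91 V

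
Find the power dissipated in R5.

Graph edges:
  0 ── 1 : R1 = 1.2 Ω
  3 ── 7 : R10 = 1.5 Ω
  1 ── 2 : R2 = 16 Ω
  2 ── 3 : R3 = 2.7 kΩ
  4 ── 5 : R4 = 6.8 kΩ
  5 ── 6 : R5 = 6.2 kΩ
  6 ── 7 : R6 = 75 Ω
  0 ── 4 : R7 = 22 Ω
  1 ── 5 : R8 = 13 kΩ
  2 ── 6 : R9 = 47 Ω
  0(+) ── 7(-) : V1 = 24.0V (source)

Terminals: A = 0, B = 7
Nodal analysis, taking node 7 as the 0 V reference.
Source V1 fixes V_0 = 24 V.
KCL at each unknown node (sum of currents leaving = 0; resistances in Ω):
  Node 1: (V_1 - 24)/1.2 + (V_1 - V_2)/16 + (V_1 - V_5)/13000 = 0
  Node 2: (V_2 - V_1)/16 + (V_2 - V_3)/2700 + (V_2 - V_6)/47 = 0
  Node 3: (V_3 - V_2)/2700 + (V_3 - 0)/1.5 = 0
  Node 4: (V_4 - V_5)/6800 + (V_4 - 24)/22 = 0
  Node 5: (V_5 - V_4)/6800 + (V_5 - V_6)/6200 + (V_5 - V_1)/13000 = 0
  Node 6: (V_6 - V_5)/6200 + (V_6 - 0)/75 + (V_6 - V_2)/47 = 0
Collecting terms (coefficients in siemens):
  0.8959·V_1 - 0.0625·V_2 - 0.00007692·V_5 = 20
  0.08415·V_2 - 0.0625·V_1 - 0.0003704·V_3 - 0.02128·V_6 = 0
  0.667·V_3 - 0.0003704·V_2 = 0
  0.0456·V_4 - 0.0001471·V_5 = 1.091
  0.0003853·V_5 - 0.00007692·V_1 - 0.0001471·V_4 - 0.0001613·V_6 = 0
  0.03477·V_6 - 0.02128·V_2 - 0.0001613·V_5 = 0
Solving these 6 simultaneous equations (Gaussian elimination) gives:
  V_1 = 23.79 V, V_2 = 20.93 V, V_3 = 0.01162 V, V_4 = 23.98 V
  V_5 = 19.3 V, V_6 = 12.89 V
I_R5 = (V_5 - V_6)/R5 = (19.3 - 12.89)/6200 = 0.001033 A
P_R5 = I_R5² × R5 = (0.001033)² × 6200 = 0.006622 W

Final answer: 0.006622 W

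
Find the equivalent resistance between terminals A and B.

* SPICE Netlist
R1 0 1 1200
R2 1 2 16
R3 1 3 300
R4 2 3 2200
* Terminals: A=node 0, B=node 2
Reduce the network between node 0 (A) and node 2 (B) by series/parallel combination:
  Rs1 = R3 + R4 (series, joined only at node 3) = 300 + 2200 = 2500 Ω
  Rp1 = R2 ‖ Rs1 (parallel, both between nodes 1 and 2) = 1/(1/16 + 1/2500) = 15.9 Ω
  Rs2 = R1 + Rp1 (series, joined only at node 1) = 1200 + 15.9 = 1216 Ω
R_eq = 1.216 kΩ

Final answer: 1.216 kΩ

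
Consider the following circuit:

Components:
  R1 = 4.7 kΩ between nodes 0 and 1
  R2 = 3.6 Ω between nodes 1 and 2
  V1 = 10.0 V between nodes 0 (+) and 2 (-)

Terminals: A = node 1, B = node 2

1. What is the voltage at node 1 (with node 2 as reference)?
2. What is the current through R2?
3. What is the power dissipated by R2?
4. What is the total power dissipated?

Nodal analysis, taking node 2 as the 0 V reference.
Source V1 fixes V_0 = 10 V.
KCL at each unknown node (sum of currents leaving = 0; resistances in Ω):
  Node 1: (V_1 - 10)/4700 + (V_1 - 0)/3.6 = 0
Collecting terms: 0.278 × V_1 = 0.002128  =>  V_1 = 0.007654 V
Part 1:
  Read off the nodal solution: V_1 = 0.007654 V
Part 2:
  I_R2 = (V_1 - V_2)/R2 = (0.007654 - 0)/3.6 = 0.002126 A
  Magnitude: I_R2 = 0.002126 A
Part 3:
  I_R2 = (V_1 - V_2)/R2 = (0.007654 - 0)/3.6 = 0.002126 A
  P_R2 = I_R2² × R2 = (0.002126)² × 3.6 = 0.00001627 W
Part 4:
  Power in each resistor, P = (ΔV)²/R:
    P_R1 = (10 - 0.007654)²/4700 = 0.02124 W
    P_R2 = (0.007654 - 0)²/3.6 = 0.00001627 W
  P_total = P_R1 + P_R2 = 0.02126 W

Final answers:
1. V_1 = 0.007654 V
2. I_R2 = 0.002126 A
3. P_R2 = 1.627e-05 W
4. P_total = 0.02126 W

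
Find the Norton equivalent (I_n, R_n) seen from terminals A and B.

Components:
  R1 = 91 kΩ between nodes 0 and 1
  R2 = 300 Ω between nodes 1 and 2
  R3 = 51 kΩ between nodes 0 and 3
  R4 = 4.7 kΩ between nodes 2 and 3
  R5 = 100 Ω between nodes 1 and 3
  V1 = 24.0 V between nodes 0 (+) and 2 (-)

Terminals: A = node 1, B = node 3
Find the Thévenin equivalent first; then I_n = V_th/R_th and R_n = R_th.
Step 1 — V_th is the open-circuit voltage V_A - V_B (nothing connected across the terminals).
Nodal analysis, taking node 2 as the 0 V reference.
Source V1 fixes V_0 = 24 V.
KCL at each unknown node (sum of currents leaving = 0; resistances in Ω):
  Node 1: (V_1 - 24)/91000 + (V_1 - 0)/300 + (V_1 - V_3)/100 = 0
  Node 3: (V_3 - 24)/51000 + (V_3 - 0)/4700 + (V_3 - V_1)/100 = 0
Collecting terms (coefficients in siemens):
  0.01334·V_1 - 0.01·V_3 = 0.0002637
  0.01023·V_3 - 0.01·V_1 = 0.0004706
Determinant D = (0.01334)(0.01023) - (-0.01)(-0.01) = 0.00003654
V_1 = [(0.0002637)(0.01023) - (-0.01)(0.0004706)]/D = 0.2026 V
V_3 = [(0.01334)(0.0004706) - (0.0002637)(-0.01)]/D = 0.244 V
V_th = V_1 - V_3 = 0.2026 - 0.244 = -0.04139 V
Step 2 — R_th: zero the source — replace V1 by a short circuit (node 2 merges into node 0) — and find the resistance seen between A (node 1) and B (node 3).
Reduce the network between node 1 (A) and node 3 (B) by series/parallel combination:
  Rp1 = R1 ‖ R2 (parallel, both between nodes 0 and 1) = 1/(1/91000 + 1/300) = 299 Ω
  Rp2 = R3 ‖ R4 (parallel, both between nodes 0 and 3) = 1/(1/51000 + 1/4700) = 4303 Ω
  Rs1 = Rp1 + Rp2 (series, joined only at node 0) = 299 + 4303 = 4602 Ω
  Rp3 = R5 ‖ Rs1 (parallel, both between nodes 1 and 3) = 1/(1/100 + 1/4602) = 97.87 Ω
R_th = 97.87 Ω
I_n = V_th/R_th = -0.04139/97.87 = -0.0004229 A, and R_n = R_th = 97.87 Ω

Final answer: I_n = -0.0004229 A, R_n = 97.87 Ω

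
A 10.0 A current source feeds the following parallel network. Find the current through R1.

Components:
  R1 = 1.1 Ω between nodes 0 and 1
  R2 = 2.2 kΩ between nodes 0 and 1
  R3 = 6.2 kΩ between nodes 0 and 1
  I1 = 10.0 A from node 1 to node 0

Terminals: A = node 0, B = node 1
All resistors sit directly between nodes 0 and 1, so they are in parallel and share one voltage V; the full source current 10 A splits among them.
1/R_par = 1/1.1 + 1/2200 + 1/6200 = 0.9097 S  =>  R_par = 1.099 Ω
V = I × R_par = 10 × 1.099 = 10.99 V
I_R1 = V/R1 = 10.99/1.1 = 9.993 A

Final answer: 9.993 A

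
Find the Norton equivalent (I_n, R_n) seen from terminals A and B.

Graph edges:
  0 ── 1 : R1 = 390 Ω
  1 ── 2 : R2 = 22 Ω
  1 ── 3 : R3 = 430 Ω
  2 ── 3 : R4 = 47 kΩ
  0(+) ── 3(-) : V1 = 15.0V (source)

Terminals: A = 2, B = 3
Find the Thévenin equivalent first; then I_n = V_th/R_th and R_n = R_th.
Step 1 — V_th is the open-circuit voltage V_A - V_B (nothing connected across the terminals).
Nodal analysis, taking node 3 as the 0 V reference.
Source V1 fixes V_0 = 15 V.
KCL at each unknown node (sum of currents leaving = 0; resistances in Ω):
  Node 1: (V_1 - 15)/390 + (V_1 - V_2)/22 + (V_1 - 0)/430 = 0
  Node 2: (V_2 - V_1)/22 + (V_2 - 0)/47000 = 0
Collecting terms (coefficients in siemens):
  0.05034·V_1 - 0.04545·V_2 = 0.03846
  0.04548·V_2 - 0.04545·V_1 = 0
Determinant D = (0.05034)(0.04548) - (-0.04545)(-0.04545) = 0.0002233
V_1 = [(0.03846)(0.04548) - (-0.04545)(0)]/D = 7.832 V
V_2 = [(0.05034)(0) - (0.03846)(-0.04545)]/D = 7.828 V
V_th = V_2 - V_3 = 7.828 - 0 = 7.828 V
Step 2 — R_th: zero the source — replace V1 by a short circuit (node 3 merges into node 0) — and find the resistance seen between A (node 2) and B (node 0).
Reduce the network between node 2 (A) and node 0 (B) by series/parallel combination:
  Rp1 = R1 ‖ R3 (parallel, both between nodes 0 and 1) = 1/(1/390 + 1/430) = 204.5 Ω
  Rs1 = R2 + Rp1 (series, joined only at node 1) = 22 + 204.5 = 226.5 Ω
  Rp2 = R4 ‖ Rs1 (parallel, both between nodes 0 and 2) = 1/(1/47000 + 1/226.5) = 225.4 Ω
R_th = 225.4 Ω
I_n = V_th/R_th = 7.828/225.4 = 0.03473 A, and R_n = R_th = 225.4 Ω

Final answer: I_n = 0.03473 A, R_n = 225.4 Ω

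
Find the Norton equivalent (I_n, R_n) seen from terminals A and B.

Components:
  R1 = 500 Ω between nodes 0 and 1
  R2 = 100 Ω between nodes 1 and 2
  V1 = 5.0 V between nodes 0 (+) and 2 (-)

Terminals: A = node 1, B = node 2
Find the Thévenin equivalent first; then I_n = V_th/R_th and R_n = R_th.
Step 1 — V_th is the open-circuit voltage V_A - V_B (nothing connected across the terminals).
Nodal analysis, taking node 2 as the 0 V reference.
Source V1 fixes V_0 = 5 V.
KCL at each unknown node (sum of currents leaving = 0; resistances in Ω):
  Node 1: (V_1 - 5)/500 + (V_1 - 0)/100 = 0
Collecting terms: 0.012 × V_1 = 0.01  =>  V_1 = 0.8333 V
V_th = V_1 - V_2 = 0.8333 - 0 = 0.8333 V
Step 2 — R_th: zero the source — replace V1 by a short circuit (node 2 merges into node 0) — and find the resistance seen between A (node 1) and B (node 0).
Reduce the network between node 1 (A) and node 0 (B) by series/parallel combination:
  Rp1 = R1 ‖ R2 (parallel, both between nodes 0 and 1) = 1/(1/500 + 1/100) = 83.33 Ω
R_th = 83.33 Ω
I_n = V_th/R_th = 0.8333/83.33 = 0.01 A, and R_n = R_th = 83.33 Ω

Final answer: I_n = 0.01 A, R_n = 83.33 Ω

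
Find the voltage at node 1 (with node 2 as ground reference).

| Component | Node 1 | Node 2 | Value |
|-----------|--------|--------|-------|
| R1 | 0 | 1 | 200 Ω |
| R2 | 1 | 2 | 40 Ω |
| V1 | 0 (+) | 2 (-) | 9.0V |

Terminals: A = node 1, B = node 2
Nodal analysis, taking node 2 as the 0 V reference.
Source V1 fixes V_0 = 9 V.
KCL at each unknown node (sum of currents leaving = 0; resistances in Ω):
  Node 1: (V_1 - 9)/200 + (V_1 - 0)/40 = 0
Collecting terms: 0.03 × V_1 = 0.045  =>  V_1 = 1.5 V
The requested potential is V_1 = 1.5 V.

Final answer: V_1 = 1.5 V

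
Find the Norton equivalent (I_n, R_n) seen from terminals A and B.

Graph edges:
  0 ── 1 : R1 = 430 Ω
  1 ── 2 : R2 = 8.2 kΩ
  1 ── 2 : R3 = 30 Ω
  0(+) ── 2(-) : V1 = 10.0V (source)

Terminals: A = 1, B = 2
Find the Thévenin equivalent first; then I_n = V_th/R_th and R_n = R_th.
Step 1 — V_th is the open-circuit voltage V_A - V_B (nothing connected across the terminals).
Nodal analysis, taking node 2 as the 0 V reference.
Source V1 fixes V_0 = 10 V.
KCL at each unknown node (sum of currents leaving = 0; resistances in Ω):
  Node 1: (V_1 - 10)/430 + (V_1 - 0)/8200 + (V_1 - 0)/30 = 0
Collecting terms: 0.03578 × V_1 = 0.02326  =>  V_1 = 0.65 V
V_th = V_1 - V_2 = 0.65 - 0 = 0.65 V
Step 2 — R_th: zero the source — replace V1 by a short circuit (node 2 merges into node 0) — and find the resistance seen between A (node 1) and B (node 0).
Reduce the network between node 1 (A) and node 0 (B) by series/parallel combination:
  Rp1 = R1 ‖ R2 ‖ R3 (parallel, all between nodes 0 and 1) = 1/(1/430 + 1/8200 + 1/30) = 27.95 Ω
R_th = 27.95 Ω
I_n = V_th/R_th = 0.65/27.95 = 0.02326 A, and R_n = R_th = 27.95 Ω

Final answer: I_n = 0.02326 A, R_n = 27.95 Ω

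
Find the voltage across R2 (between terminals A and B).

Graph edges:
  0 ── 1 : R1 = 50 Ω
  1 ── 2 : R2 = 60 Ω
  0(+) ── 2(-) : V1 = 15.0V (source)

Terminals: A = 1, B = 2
R1 and R2 are in series across V1 (node 0 → node 1 → node 2), and the output A–B is taken across R2, so this is a voltage divider.
Series current: I = V1/(R1 + R2) = 15/(50 + 60) = 15/110 = 0.1364 A
V_R2 = I × R2 = V1 × R2/(R1 + R2) = 15 × 60/110 = 8.182 V

Final answer: 8.182 V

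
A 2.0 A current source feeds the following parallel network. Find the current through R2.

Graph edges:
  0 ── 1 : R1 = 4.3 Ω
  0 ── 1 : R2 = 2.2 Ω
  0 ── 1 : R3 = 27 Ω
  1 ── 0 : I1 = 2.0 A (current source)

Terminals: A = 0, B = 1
All resistors sit directly between nodes 0 and 1, so they are in parallel and share one voltage V; the full source current 2 A splits among them.
1/R_par = 1/4.3 + 1/2.2 + 1/27 = 0.7241 S  =>  R_par = 1.381 Ω
V = I × R_par = 2 × 1.381 = 2.762 V
I_R2 = V/R2 = 2.762/2.2 = 1.255 A

Final answer: 1.255 A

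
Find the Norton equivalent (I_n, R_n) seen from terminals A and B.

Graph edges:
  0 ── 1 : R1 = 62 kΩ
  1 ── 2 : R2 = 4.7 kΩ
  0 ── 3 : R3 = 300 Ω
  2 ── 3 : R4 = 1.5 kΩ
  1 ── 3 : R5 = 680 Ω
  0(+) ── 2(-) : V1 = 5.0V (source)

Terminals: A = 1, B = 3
Find the Thévenin equivalent first; then I_n = V_th/R_th and R_n = R_th.
Step 1 — V_th is the open-circuit voltage V_A - V_B (nothing connected across the terminals).
Nodal analysis, taking node 2 as the 0 V reference.
Source V1 fixes V_0 = 5 V.
KCL at each unknown node (sum of currents leaving = 0; resistances in Ω):
  Node 1: (V_1 - 5)/62000 + (V_1 - 0)/4700 + (V_1 - V_3)/680 = 0
  Node 3: (V_3 - 5)/300 + (V_3 - 0)/1500 + (V_3 - V_1)/680 = 0
Collecting terms (coefficients in siemens):
  0.001699·V_1 - 0.001471·V_3 = 0.00008065
  0.005471·V_3 - 0.001471·V_1 = 0.01667
Determinant D = (0.001699)(0.005471) - (-0.001471)(-0.001471) = 0.000007135
V_1 = [(0.00008065)(0.005471) - (-0.001471)(0.01667)]/D = 3.497 V
V_3 = [(0.001699)(0.01667) - (0.00008065)(-0.001471)]/D = 3.987 V
V_th = V_1 - V_3 = 3.497 - 3.987 = -0.4895 V
Step 2 — R_th: zero the source — replace V1 by a short circuit (node 2 merges into node 0) — and find the resistance seen between A (node 1) and B (node 3).
Reduce the network between node 1 (A) and node 3 (B) by series/parallel combination:
  Rp1 = R1 ‖ R2 (parallel, both between nodes 0 and 1) = 1/(1/62000 + 1/4700) = 4369 Ω
  Rp2 = R3 ‖ R4 (parallel, both between nodes 0 and 3) = 1/(1/300 + 1/1500) = 250 Ω
  Rs1 = Rp1 + Rp2 (series, joined only at node 0) = 4369 + 250 = 4619 Ω
  Rp3 = R5 ‖ Rs1 (parallel, both between nodes 1 and 3) = 1/(1/680 + 1/4619) = 592.7 Ω
R_th = 592.7 Ω
I_n = V_th/R_th = -0.4895/592.7 = -0.0008258 A, and R_n = R_th = 592.7 Ω

Final answer: I_n = -0.0008258 A, R_n = 592.7 Ω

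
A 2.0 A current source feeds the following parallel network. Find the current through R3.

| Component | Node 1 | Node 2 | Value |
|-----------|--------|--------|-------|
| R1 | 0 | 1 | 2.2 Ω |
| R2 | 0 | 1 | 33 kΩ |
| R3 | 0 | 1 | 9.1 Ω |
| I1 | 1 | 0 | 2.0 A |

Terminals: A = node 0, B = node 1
All resistors sit directly between nodes 0 and 1, so they are in parallel and share one voltage V; the full source current 2 A splits among them.
1/R_par = 1/2.2 + 1/33000 + 1/9.1 = 0.5645 S  =>  R_par = 1.772 Ω
V = I × R_par = 2 × 1.772 = 3.543 V
I_R3 = V/R3 = 3.543/9.1 = 0.3894 A

Final answer: 0.3894 A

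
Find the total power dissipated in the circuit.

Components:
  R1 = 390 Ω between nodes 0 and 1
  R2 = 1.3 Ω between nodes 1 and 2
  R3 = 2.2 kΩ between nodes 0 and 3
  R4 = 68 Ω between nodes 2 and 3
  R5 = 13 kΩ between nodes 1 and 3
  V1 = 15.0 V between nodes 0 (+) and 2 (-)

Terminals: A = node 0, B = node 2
Nodal analysis, taking node 2 as the 0 V reference.
Source V1 fixes V_0 = 15 V.
KCL at each unknown node (sum of currents leaving = 0; resistances in Ω):
  Node 1: (V_1 - 15)/390 + (V_1 - 0)/1.3 + (V_1 - V_3)/13000 = 0
  Node 3: (V_3 - 15)/2200 + (V_3 - 0)/68 + (V_3 - V_1)/13000 = 0
Collecting terms (coefficients in siemens):
  0.7719·V_1 - 0.00007692·V_3 = 0.03846
  0.01524·V_3 - 0.00007692·V_1 = 0.006818
Determinant D = (0.7719)(0.01524) - (-0.00007692)(-0.00007692) = 0.01176
V_1 = [(0.03846)(0.01524) - (-0.00007692)(0.006818)]/D = 0.04987 V
V_3 = [(0.7719)(0.006818) - (0.03846)(-0.00007692)]/D = 0.4477 V
Power in each resistor, P = (ΔV)²/R:
  P_R1 = (15 - 0.04987)²/390 = 0.5731 W
  P_R2 = (0.04987 - 0)²/1.3 = 0.001913 W
  P_R3 = (15 - 0.4477)²/2200 = 0.09626 W
  P_R4 = (0 - 0.4477)²/68 = 0.002948 W
  P_R5 = (0.04987 - 0.4477)²/13000 = 0.00001218 W
P_total = P_R1 + P_R2 + P_R3 + P_R4 + P_R5 = 0.6742 W

Final answer: 0.6742 W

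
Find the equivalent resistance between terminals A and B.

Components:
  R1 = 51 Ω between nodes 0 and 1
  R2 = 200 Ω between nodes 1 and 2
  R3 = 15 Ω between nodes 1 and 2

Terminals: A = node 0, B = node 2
Reduce the network between node 0 (A) and node 2 (B) by series/parallel combination:
  Rp1 = R2 ‖ R3 (parallel, both between nodes 1 and 2) = 1/(1/200 + 1/15) = 13.95 Ω
  Rs1 = R1 + Rp1 (series, joined only at node 1) = 51 + 13.95 = 64.95 Ω
R_eq = 64.95 Ω

Final answer: 64.95 Ω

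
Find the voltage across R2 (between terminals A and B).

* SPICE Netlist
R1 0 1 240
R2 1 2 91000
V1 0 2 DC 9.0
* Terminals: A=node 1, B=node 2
R1 and R2 are in series across V1 (node 0 → node 1 → node 2), and the output A–B is taken across R2, so this is a voltage divider.
Series current: I = V1/(R1 + R2) = 9/(240 + 91000) = 9/91240 = 0.00009864 A
V_R2 = I × R2 = V1 × R2/(R1 + R2) = 9 × 91000/91240 = 8.976 V

Final answer: 8.976 V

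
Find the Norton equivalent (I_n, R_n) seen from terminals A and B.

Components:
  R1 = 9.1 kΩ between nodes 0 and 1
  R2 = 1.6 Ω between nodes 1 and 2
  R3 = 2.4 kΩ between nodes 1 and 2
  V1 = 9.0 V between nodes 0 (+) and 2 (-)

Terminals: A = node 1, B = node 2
Find the Thévenin equivalent first; then I_n = V_th/R_th and R_n = R_th.
Step 1 — V_th is the open-circuit voltage V_A - V_B (nothing connected across the terminals).
Nodal analysis, taking node 2 as the 0 V reference.
Source V1 fixes V_0 = 9 V.
KCL at each unknown node (sum of currents leaving = 0; resistances in Ω):
  Node 1: (V_1 - 9)/9100 + (V_1 - 0)/1.6 + (V_1 - 0)/2400 = 0
Collecting terms: 0.6255 × V_1 = 0.000989  =>  V_1 = 0.001581 V
V_th = V_1 - V_2 = 0.001581 - 0 = 0.001581 V
Step 2 — R_th: zero the source — replace V1 by a short circuit (node 2 merges into node 0) — and find the resistance seen between A (node 1) and B (node 0).
Reduce the network between node 1 (A) and node 0 (B) by series/parallel combination:
  Rp1 = R1 ‖ R2 ‖ R3 (parallel, all between nodes 0 and 1) = 1/(1/9100 + 1/1.6 + 1/2400) = 1.599 Ω
R_th = 1.599 Ω
I_n = V_th/R_th = 0.001581/1.599 = 0.000989 A, and R_n = R_th = 1.599 Ω

Final answer: I_n = 0.000989 A, R_n = 1.599 Ω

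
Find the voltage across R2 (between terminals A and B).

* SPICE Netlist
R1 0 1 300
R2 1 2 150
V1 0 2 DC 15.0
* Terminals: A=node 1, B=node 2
R1 and R2 are in series across V1 (node 0 → node 1 → node 2), and the output A–B is taken across R2, so this is a voltage divider.
Series current: I = V1/(R1 + R2) = 15/(300 + 150) = 15/450 = 0.03333 A
V_R2 = I × R2 = V1 × R2/(R1 + R2) = 15 × 150/450 = 5 V

Final answer: 5 V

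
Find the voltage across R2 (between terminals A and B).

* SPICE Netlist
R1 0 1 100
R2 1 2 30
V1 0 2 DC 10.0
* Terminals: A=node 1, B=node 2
R1 and R2 are in series across V1 (node 0 → node 1 → node 2), and the output A–B is taken across R2, so this is a voltage divider.
Series current: I = V1/(R1 + R2) = 10/(100 + 30) = 10/130 = 0.07692 A
V_R2 = I × R2 = V1 × R2/(R1 + R2) = 10 × 30/130 = 2.308 V

Final answer: 2.308 V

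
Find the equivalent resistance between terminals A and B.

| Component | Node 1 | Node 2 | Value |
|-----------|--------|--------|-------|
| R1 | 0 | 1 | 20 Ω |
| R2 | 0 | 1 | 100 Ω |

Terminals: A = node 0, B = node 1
Reduce the network between node 0 (A) and node 1 (B) by series/parallel combination:
  Rp1 = R1 ‖ R2 (parallel, both between nodes 0 and 1) = 1/(1/20 + 1/100) = 16.67 Ω
R_eq = 16.67 Ω

Final answer: 16.67 Ω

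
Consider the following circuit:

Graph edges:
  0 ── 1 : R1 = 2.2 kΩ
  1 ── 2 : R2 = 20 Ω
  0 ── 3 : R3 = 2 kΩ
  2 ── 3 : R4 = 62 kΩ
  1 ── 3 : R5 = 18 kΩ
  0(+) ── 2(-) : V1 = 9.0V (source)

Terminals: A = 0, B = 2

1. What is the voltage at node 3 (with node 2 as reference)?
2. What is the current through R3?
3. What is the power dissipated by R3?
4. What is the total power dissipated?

Nodal analysis, taking node 2 as the 0 V reference.
Source V1 fixes V_0 = 9 V.
KCL at each unknown node (sum of currents leaving = 0; resistances in Ω):
  Node 1: (V_1 - 9)/2200 + (V_1 - 0)/20 + (V_1 - V_3)/18000 = 0
  Node 3: (V_3 - 9)/2000 + (V_3 - 0)/62000 + (V_3 - V_1)/18000 = 0
Collecting terms (coefficients in siemens):
  0.05051·V_1 - 0.00005556·V_3 = 0.004091
  0.0005717·V_3 - 0.00005556·V_1 = 0.0045
Determinant D = (0.05051)(0.0005717) - (-0.00005556)(-0.00005556) = 0.00002887
V_1 = [(0.004091)(0.0005717) - (-0.00005556)(0.0045)]/D = 0.08966 V
V_3 = [(0.05051)(0.0045) - (0.004091)(-0.00005556)]/D = 7.88 V
Part 1:
  Read off the nodal solution: V_3 = 7.88 V
Part 2:
  I_R3 = (V_0 - V_3)/R3 = (9 - 7.88)/2000 = 0.0005599 A
  Magnitude: I_R3 = 0.0005599 A
Part 3:
  I_R3 = (V_0 - V_3)/R3 = (9 - 7.88)/2000 = 0.0005599 A
  P_R3 = I_R3² × R3 = (0.0005599)² × 2000 = 0.000627 W
Part 4:
  Power in each resistor, P = (ΔV)²/R:
    P_R1 = (9 - 0.08966)²/2200 = 0.03609 W
    P_R2 = (0.08966 - 0)²/20 = 0.0004019 W
    P_R3 = (9 - 7.88)²/2000 = 0.000627 W
    P_R4 = (0 - 7.88)²/62000 = 0.001002 W
    P_R5 = (0.08966 - 7.88)²/18000 = 0.003372 W
  P_total = P_R1 + P_R2 + P_R3 + P_R4 + P_R5 = 0.04149 W

Final answers:
1. V_3 = 7.88 V
2. I_R3 = 0.0005599 A
3. P_R3 = 0.000627 W
4. P_total = 0.04149 W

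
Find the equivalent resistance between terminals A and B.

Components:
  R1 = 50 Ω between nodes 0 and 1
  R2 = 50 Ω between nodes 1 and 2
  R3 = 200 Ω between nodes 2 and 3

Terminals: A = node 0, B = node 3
Reduce the network between node 0 (A) and node 3 (B) by series/parallel combination:
  Rs1 = R1 + R2 (series, joined only at node 1) = 50 + 50 = 100 Ω
  Rs2 = R3 + Rs1 (series, joined only at node 2) = 200 + 100 = 300 Ω
R_eq = 300 Ω

Final answer: 300 Ω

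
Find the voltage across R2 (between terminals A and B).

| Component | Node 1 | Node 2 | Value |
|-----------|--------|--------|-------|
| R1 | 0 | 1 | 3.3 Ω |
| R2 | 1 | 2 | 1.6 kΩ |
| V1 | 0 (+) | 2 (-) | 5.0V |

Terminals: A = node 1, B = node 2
R1 and R2 are in series across V1 (node 0 → node 1 → node 2), and the output A–B is taken across R2, so this is a voltage divider.
Series current: I = V1/(R1 + R2) = 5/(3.3 + 1600) = 5/1603 = 0.003119 A
V_R2 = I × R2 = V1 × R2/(R1 + R2) = 5 × 1600/1603 = 4.99 V

Final answer: 4.99 V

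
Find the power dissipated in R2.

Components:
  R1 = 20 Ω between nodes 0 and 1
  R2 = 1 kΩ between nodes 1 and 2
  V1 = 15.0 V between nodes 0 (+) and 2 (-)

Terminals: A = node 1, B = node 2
Nodal analysis, taking node 2 as the 0 V reference.
Source V1 fixes V_0 = 15 V.
KCL at each unknown node (sum of currents leaving = 0; resistances in Ω):
  Node 1: (V_1 - 15)/20 + (V_1 - 0)/1000 = 0
Collecting terms: 0.051 × V_1 = 0.75  =>  V_1 = 14.71 V
I_R2 = (V_1 - V_2)/R2 = (14.71 - 0)/1000 = 0.01471 A
P_R2 = I_R2² × R2 = (0.01471)² × 1000 = 0.2163 W

Final answer: 0.2163 W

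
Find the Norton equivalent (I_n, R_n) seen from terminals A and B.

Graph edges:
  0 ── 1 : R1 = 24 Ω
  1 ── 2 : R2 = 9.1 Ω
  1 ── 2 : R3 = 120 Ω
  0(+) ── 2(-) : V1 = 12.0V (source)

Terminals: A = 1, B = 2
Find the Thévenin equivalent first; then I_n = V_th/R_th and R_n = R_th.
Step 1 — V_th is the open-circuit voltage V_A - V_B (nothing connected across the terminals).
Nodal analysis, taking node 2 as the 0 V reference.
Source V1 fixes V_0 = 12 V.
KCL at each unknown node (sum of currents leaving = 0; resistances in Ω):
  Node 1: (V_1 - 12)/24 + (V_1 - 0)/9.1 + (V_1 - 0)/120 = 0
Collecting terms: 0.1599 × V_1 = 0.5  =>  V_1 = 3.127 V
V_th = V_1 - V_2 = 3.127 - 0 = 3.127 V
Step 2 — R_th: zero the source — replace V1 by a short circuit (node 2 merges into node 0) — and find the resistance seen between A (node 1) and B (node 0).
Reduce the network between node 1 (A) and node 0 (B) by series/parallel combination:
  Rp1 = R1 ‖ R2 ‖ R3 (parallel, all between nodes 0 and 1) = 1/(1/24 + 1/9.1 + 1/120) = 6.254 Ω
R_th = 6.254 Ω
I_n = V_th/R_th = 3.127/6.254 = 0.5 A, and R_n = R_th = 6.254 Ω

Final answer: I_n = 0.5 A, R_n = 6.254 Ω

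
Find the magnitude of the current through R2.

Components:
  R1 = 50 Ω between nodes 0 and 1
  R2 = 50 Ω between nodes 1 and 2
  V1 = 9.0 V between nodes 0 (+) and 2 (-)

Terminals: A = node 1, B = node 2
Nodal analysis, taking node 2 as the 0 V reference.
Source V1 fixes V_0 = 9 V.
KCL at each unknown node (sum of currents leaving = 0; resistances in Ω):
  Node 1: (V_1 - 9)/50 + (V_1 - 0)/50 = 0
Collecting terms: 0.04 × V_1 = 0.18  =>  V_1 = 4.5 V
I_R2 = (V_1 - V_2)/R2 = (4.5 - 0)/50 = 0.09 A
|I_R2| = 0.09 A

Final answer: |I_R2| = 0.09 A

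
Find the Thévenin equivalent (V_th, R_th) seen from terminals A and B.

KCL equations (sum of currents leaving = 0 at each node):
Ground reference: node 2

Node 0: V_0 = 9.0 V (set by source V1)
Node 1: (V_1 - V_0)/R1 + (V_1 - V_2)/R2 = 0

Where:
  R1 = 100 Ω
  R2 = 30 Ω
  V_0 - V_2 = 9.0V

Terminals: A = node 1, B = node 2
Step 1 — V_th is the open-circuit voltage V_A - V_B (nothing connected across the terminals).
Nodal analysis, taking node 2 as the 0 V reference.
Source V1 fixes V_0 = 9 V.
KCL at each unknown node (sum of currents leaving = 0; resistances in Ω):
  Node 1: (V_1 - 9)/100 + (V_1 - 0)/30 = 0
Collecting terms: 0.04333 × V_1 = 0.09  =>  V_1 = 2.077 V
V_th = V_1 - V_2 = 2.077 - 0 = 2.077 V
Step 2 — R_th: zero the source — replace V1 by a short circuit (node 2 merges into node 0) — and find the resistance seen between A (node 1) and B (node 0).
Reduce the network between node 1 (A) and node 0 (B) by series/parallel combination:
  Rp1 = R1 ‖ R2 (parallel, both between nodes 0 and 1) = 1/(1/100 + 1/30) = 23.08 Ω
R_th = 23.08 Ω

Final answer: V_th = 2.077 V, R_th = 23.08 Ω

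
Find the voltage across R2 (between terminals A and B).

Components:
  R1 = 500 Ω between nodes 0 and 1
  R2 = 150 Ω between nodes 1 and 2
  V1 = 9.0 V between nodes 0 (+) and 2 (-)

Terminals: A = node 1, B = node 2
R1 and R2 are in series across V1 (node 0 → node 1 → node 2), and the output A–B is taken across R2, so this is a voltage divider.
Series current: I = V1/(R1 + R2) = 9/(500 + 150) = 9/650 = 0.01385 A
V_R2 = I × R2 = V1 × R2/(R1 + R2) = 9 × 150/650 = 2.077 V

Final answer: 2.077 V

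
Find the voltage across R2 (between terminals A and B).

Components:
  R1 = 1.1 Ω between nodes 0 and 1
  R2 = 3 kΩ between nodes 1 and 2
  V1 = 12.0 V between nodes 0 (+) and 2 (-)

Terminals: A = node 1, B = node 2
R1 and R2 are in series across V1 (node 0 → node 1 → node 2), and the output A–B is taken across R2, so this is a voltage divider.
Series current: I = V1/(R1 + R2) = 12/(1.1 + 3000) = 12/3001 = 0.003999 A
V_R2 = I × R2 = V1 × R2/(R1 + R2) = 12 × 3000/3001 = 12 V

Final answer: 12 V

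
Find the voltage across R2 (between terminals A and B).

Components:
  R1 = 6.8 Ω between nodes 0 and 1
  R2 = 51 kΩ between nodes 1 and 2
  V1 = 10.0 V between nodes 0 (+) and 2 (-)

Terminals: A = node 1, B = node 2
R1 and R2 are in series across V1 (node 0 → node 1 → node 2), and the output A–B is taken across R2, so this is a voltage divider.
Series current: I = V1/(R1 + R2) = 10/(6.8 + 51000) = 10/51010 = 0.0001961 A
V_R2 = I × R2 = V1 × R2/(R1 + R2) = 10 × 51000/51010 = 9.999 V

Final answer: 9.999 V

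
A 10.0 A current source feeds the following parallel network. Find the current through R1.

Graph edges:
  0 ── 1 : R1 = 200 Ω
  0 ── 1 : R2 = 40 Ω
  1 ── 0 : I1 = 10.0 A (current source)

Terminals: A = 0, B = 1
All resistors sit directly between nodes 0 and 1, so they are in parallel and share one voltage V; the full source current 10 A splits among them.
1/R_par = 1/200 + 1/40 = 0.03 S  =>  R_par = 33.33 Ω
V = I × R_par = 10 × 33.33 = 333.3 V
I_R1 = V/R1 = 333.3/200 = 1.667 A

Final answer: 1.667 A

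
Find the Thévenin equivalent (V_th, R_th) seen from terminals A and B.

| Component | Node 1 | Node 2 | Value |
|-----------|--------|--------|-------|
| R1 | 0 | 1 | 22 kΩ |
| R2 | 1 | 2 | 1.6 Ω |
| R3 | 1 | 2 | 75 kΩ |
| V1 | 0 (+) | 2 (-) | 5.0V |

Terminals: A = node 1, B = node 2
Step 1 — V_th is the open-circuit voltage V_A - V_B (nothing connected across the terminals).
Nodal analysis, taking node 2 as the 0 V reference.
Source V1 fixes V_0 = 5 V.
KCL at each unknown node (sum of currents leaving = 0; resistances in Ω):
  Node 1: (V_1 - 5)/22000 + (V_1 - 0)/1.6 + (V_1 - 0)/75000 = 0
Collecting terms: 0.6251 × V_1 = 0.0002273  =>  V_1 = 0.0003636 V
V_th = V_1 - V_2 = 0.0003636 - 0 = 0.0003636 V
Step 2 — R_th: zero the source — replace V1 by a short circuit (node 2 merges into node 0) — and find the resistance seen between A (node 1) and B (node 0).
Reduce the network between node 1 (A) and node 0 (B) by series/parallel combination:
  Rp1 = R1 ‖ R2 ‖ R3 (parallel, all between nodes 0 and 1) = 1/(1/22000 + 1/1.6 + 1/75000) = 1.6 Ω
R_th = 1.6 Ω

Final answer: V_th = 0.0003636 V, R_th = 1.6 Ω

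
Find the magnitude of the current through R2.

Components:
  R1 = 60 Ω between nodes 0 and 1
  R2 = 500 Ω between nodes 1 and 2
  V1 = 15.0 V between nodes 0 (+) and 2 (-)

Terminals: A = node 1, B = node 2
Nodal analysis, taking node 2 as the 0 V reference.
Source V1 fixes V_0 = 15 V.
KCL at each unknown node (sum of currents leaving = 0; resistances in Ω):
  Node 1: (V_1 - 15)/60 + (V_1 - 0)/500 = 0
Collecting terms: 0.01867 × V_1 = 0.25  =>  V_1 = 13.39 V
I_R2 = (V_1 - V_2)/R2 = (13.39 - 0)/500 = 0.02679 A
|I_R2| = 0.02679 A

Final answer: |I_R2| = 0.02679 A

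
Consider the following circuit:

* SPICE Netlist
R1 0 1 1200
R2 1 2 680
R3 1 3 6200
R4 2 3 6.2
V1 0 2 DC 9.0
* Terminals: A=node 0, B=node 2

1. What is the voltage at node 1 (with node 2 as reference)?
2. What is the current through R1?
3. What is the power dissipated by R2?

Nodal analysis, taking node 2 as the 0 V reference.
Source V1 fixes V_0 = 9 V.
KCL at each unknown node (sum of currents leaving = 0; resistances in Ω):
  Node 1: (V_1 - 9)/1200 + (V_1 - 0)/680 + (V_1 - V_3)/6200 = 0
  Node 3: (V_3 - V_1)/6200 + (V_3 - 0)/6.2 = 0
Collecting terms (coefficients in siemens):
  0.002465·V_1 - 0.0001613·V_3 = 0.0075
  0.1615·V_3 - 0.0001613·V_1 = 0
Determinant D = (0.002465)(0.1615) - (-0.0001613)(-0.0001613) = 0.000398
V_1 = [(0.0075)(0.1615) - (-0.0001613)(0)]/D = 3.043 V
V_3 = [(0.002465)(0) - (0.0075)(-0.0001613)]/D = 0.003039 V
Part 1:
  Read off the nodal solution: V_1 = 3.043 V
Part 2:
  I_R1 = (V_0 - V_1)/R1 = (9 - 3.043)/1200 = 0.004965 A
  Magnitude: I_R1 = 0.004965 A
Part 3:
  I_R2 = (V_1 - V_2)/R2 = (3.043 - 0)/680 = 0.004474 A
  P_R2 = I_R2² × R2 = (0.004474)² × 680 = 0.01361 W

Final answers:
1. V_1 = 3.043 V
2. I_R1 = 0.004965 A
3. P_R2 = 0.01361 W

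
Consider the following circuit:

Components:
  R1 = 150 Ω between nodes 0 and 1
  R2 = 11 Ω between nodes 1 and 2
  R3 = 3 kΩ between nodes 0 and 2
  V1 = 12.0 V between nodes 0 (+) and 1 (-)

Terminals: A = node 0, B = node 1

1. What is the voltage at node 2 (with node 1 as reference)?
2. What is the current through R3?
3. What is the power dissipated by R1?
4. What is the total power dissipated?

Nodal analysis, taking node 1 as the 0 V reference.
Source V1 fixes V_0 = 12 V.
KCL at each unknown node (sum of currents leaving = 0; resistances in Ω):
  Node 2: (V_2 - 0)/11 + (V_2 - 12)/3000 = 0
Collecting terms: 0.09124 × V_2 = 0.004  =>  V_2 = 0.04384 V
Part 1:
  Read off the nodal solution: V_2 = 0.04384 V
Part 2:
  I_R3 = (V_0 - V_2)/R3 = (12 - 0.04384)/3000 = 0.003985 A
  Magnitude: I_R3 = 0.003985 A
Part 3:
  I_R1 = (V_0 - V_1)/R1 = (12 - 0)/150 = 0.08 A
  P_R1 = I_R1² × R1 = (0.08)² × 150 = 0.96 W
Part 4:
  Power in each resistor, P = (ΔV)²/R:
    P_R1 = (12 - 0)²/150 = 0.96 W
    P_R2 = (0 - 0.04384)²/11 = 0.0001747 W
    P_R3 = (12 - 0.04384)²/3000 = 0.04765 W
  P_total = P_R1 + P_R2 + P_R3 = 1.008 W

Final answers:
1. V_2 = 0.04384 V
2. I_R3 = 0.003985 A
3. P_R1 = 0.96 W
4. P_total = 1.008 W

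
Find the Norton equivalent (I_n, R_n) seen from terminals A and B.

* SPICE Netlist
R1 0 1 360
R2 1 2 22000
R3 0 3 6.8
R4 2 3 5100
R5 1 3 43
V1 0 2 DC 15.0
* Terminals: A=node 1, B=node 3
Find the Thévenin equivalent first; then I_n = V_th/R_th and R_n = R_th.
Step 1 — V_th is the open-circuit voltage V_A - V_B (nothing connected across the terminals).
Nodal analysis, taking node 2 as the 0 V reference.
Source V1 fixes V_0 = 15 V.
KCL at each unknown node (sum of currents leaving = 0; resistances in Ω):
  Node 1: (V_1 - 15)/360 + (V_1 - 0)/22000 + (V_1 - V_3)/43 = 0
  Node 3: (V_3 - 15)/6.8 + (V_3 - 0)/5100 + (V_3 - V_1)/43 = 0
Collecting terms (coefficients in siemens):
  0.02608·V_1 - 0.02326·V_3 = 0.04167
  0.1705·V_3 - 0.02326·V_1 = 2.206
Determinant D = (0.02608)(0.1705) - (-0.02326)(-0.02326) = 0.003906
V_1 = [(0.04167)(0.1705) - (-0.02326)(2.206)]/D = 14.95 V
V_3 = [(0.02608)(2.206) - (0.04167)(-0.02326)]/D = 14.98 V
V_th = V_1 - V_3 = 14.95 - 14.98 = -0.02358 V
Step 2 — R_th: zero the source — replace V1 by a short circuit (node 2 merges into node 0) — and find the resistance seen between A (node 1) and B (node 3).
Reduce the network between node 1 (A) and node 3 (B) by series/parallel combination:
  Rp1 = R1 ‖ R2 (parallel, both between nodes 0 and 1) = 1/(1/360 + 1/22000) = 354.2 Ω
  Rp2 = R3 ‖ R4 (parallel, both between nodes 0 and 3) = 1/(1/6.8 + 1/5100) = 6.791 Ω
  Rs1 = Rp1 + Rp2 (series, joined only at node 0) = 354.2 + 6.791 = 361 Ω
  Rp3 = R5 ‖ Rs1 (parallel, both between nodes 1 and 3) = 1/(1/43 + 1/361) = 38.42 Ω
R_th = 38.42 Ω
I_n = V_th/R_th = -0.02358/38.42 = -0.0006137 A, and R_n = R_th = 38.42 Ω

Final answer: I_n = -0.0006137 A, R_n = 38.42 Ω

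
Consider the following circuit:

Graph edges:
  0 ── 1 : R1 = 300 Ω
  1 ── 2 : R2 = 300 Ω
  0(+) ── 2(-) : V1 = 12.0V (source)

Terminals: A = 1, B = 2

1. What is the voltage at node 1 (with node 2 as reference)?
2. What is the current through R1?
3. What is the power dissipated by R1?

Nodal analysis, taking node 2 as the 0 V reference.
Source V1 fixes V_0 = 12 V.
KCL at each unknown node (sum of currents leaving = 0; resistances in Ω):
  Node 1: (V_1 - 12)/300 + (V_1 - 0)/300 = 0
Collecting terms: 0.006667 × V_1 = 0.04  =>  V_1 = 6 V
Part 1:
  Read off the nodal solution: V_1 = 6 V
Part 2:
  I_R1 = (V_0 - V_1)/R1 = (12 - 6)/300 = 0.02 A
  Magnitude: I_R1 = 0.02 A
Part 3:
  I_R1 = (V_0 - V_1)/R1 = (12 - 6)/300 = 0.02 A
  P_R1 = I_R1² × R1 = (0.02)² × 300 = 0.12 W

Final answers:
1. V_1 = 6 V
2. I_R1 = 0.02 A
3. P_R1 = 0.12 W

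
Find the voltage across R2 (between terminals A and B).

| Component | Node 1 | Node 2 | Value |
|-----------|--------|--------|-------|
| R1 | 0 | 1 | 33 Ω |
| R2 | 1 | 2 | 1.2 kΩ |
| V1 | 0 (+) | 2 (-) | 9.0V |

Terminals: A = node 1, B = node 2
R1 and R2 are in series across V1 (node 0 → node 1 → node 2), and the output A–B is taken across R2, so this is a voltage divider.
Series current: I = V1/(R1 + R2) = 9/(33 + 1200) = 9/1233 = 0.007299 A
V_R2 = I × R2 = V1 × R2/(R1 + R2) = 9 × 1200/1233 = 8.759 V

Final answer: 8.759 V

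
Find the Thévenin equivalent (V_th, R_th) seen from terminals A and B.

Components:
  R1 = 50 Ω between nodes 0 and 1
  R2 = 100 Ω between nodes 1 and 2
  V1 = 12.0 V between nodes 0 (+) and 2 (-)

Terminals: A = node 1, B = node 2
Step 1 — V_th is the open-circuit voltage V_A - V_B (nothing connected across the terminals).
Nodal analysis, taking node 2 as the 0 V reference.
Source V1 fixes V_0 = 12 V.
KCL at each unknown node (sum of currents leaving = 0; resistances in Ω):
  Node 1: (V_1 - 12)/50 + (V_1 - 0)/100 = 0
Collecting terms: 0.03 × V_1 = 0.24  =>  V_1 = 8 V
V_th = V_1 - V_2 = 8 - 0 = 8 V
Step 2 — R_th: zero the source — replace V1 by a short circuit (node 2 merges into node 0) — and find the resistance seen between A (node 1) and B (node 0).
Reduce the network between node 1 (A) and node 0 (B) by series/parallel combination:
  Rp1 = R1 ‖ R2 (parallel, both between nodes 0 and 1) = 1/(1/50 + 1/100) = 33.33 Ω
R_th = 33.33 Ω

Final answer: V_th = 8 V, R_th = 33.33 Ω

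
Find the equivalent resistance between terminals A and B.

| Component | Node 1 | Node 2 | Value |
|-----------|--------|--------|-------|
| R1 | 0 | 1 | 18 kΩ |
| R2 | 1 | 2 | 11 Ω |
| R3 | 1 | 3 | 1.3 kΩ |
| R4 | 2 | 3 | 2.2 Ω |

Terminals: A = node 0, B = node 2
Reduce the network between node 0 (A) and node 2 (B) by series/parallel combination:
  Rs1 = R3 + R4 (series, joined only at node 3) = 1300 + 2.2 = 1302 Ω
  Rp1 = R2 ‖ Rs1 (parallel, both between nodes 1 and 2) = 1/(1/11 + 1/1302) = 10.91 Ω
  Rs2 = R1 + Rp1 (series, joined only at node 1) = 18000 + 10.91 = 18010 Ω
R_eq = 18.01 kΩ

Final answer: 18.01 kΩ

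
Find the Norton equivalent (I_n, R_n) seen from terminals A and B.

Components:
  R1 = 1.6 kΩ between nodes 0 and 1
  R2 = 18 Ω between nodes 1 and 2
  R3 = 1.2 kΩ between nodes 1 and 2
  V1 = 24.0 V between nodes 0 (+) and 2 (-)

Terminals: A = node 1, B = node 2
Find the Thévenin equivalent first; then I_n = V_th/R_th and R_n = R_th.
Step 1 — V_th is the open-circuit voltage V_A - V_B (nothing connected across the terminals).
Nodal analysis, taking node 2 as the 0 V reference.
Source V1 fixes V_0 = 24 V.
KCL at each unknown node (sum of currents leaving = 0; resistances in Ω):
  Node 1: (V_1 - 24)/1600 + (V_1 - 0)/18 + (V_1 - 0)/1200 = 0
Collecting terms: 0.05701 × V_1 = 0.015  =>  V_1 = 0.2631 V
V_th = V_1 - V_2 = 0.2631 - 0 = 0.2631 V
Step 2 — R_th: zero the source — replace V1 by a short circuit (node 2 merges into node 0) — and find the resistance seen between A (node 1) and B (node 0).
Reduce the network between node 1 (A) and node 0 (B) by series/parallel combination:
  Rp1 = R1 ‖ R2 ‖ R3 (parallel, all between nodes 0 and 1) = 1/(1/1600 + 1/18 + 1/1200) = 17.54 Ω
R_th = 17.54 Ω
I_n = V_th/R_th = 0.2631/17.54 = 0.015 A, and R_n = R_th = 17.54 Ω

Final answer: I_n = 0.015 A, R_n = 17.54 Ω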